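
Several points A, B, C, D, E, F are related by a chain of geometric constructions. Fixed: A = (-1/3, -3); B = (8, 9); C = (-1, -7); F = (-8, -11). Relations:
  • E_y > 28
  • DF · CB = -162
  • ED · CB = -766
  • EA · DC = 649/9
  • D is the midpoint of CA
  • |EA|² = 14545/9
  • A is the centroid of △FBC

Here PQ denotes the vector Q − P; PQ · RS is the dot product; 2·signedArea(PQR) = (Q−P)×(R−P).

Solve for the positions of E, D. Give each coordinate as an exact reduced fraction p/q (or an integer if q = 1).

D = (-2/3, -5)
E = (24, 29)

1. D_x = -2/3  [D is the midpoint of CA]
2. D_y = -5  [D is the midpoint of CA]
   → D = (-2/3, -5)
3. E_x = 24  [ED · CB = -766 ∩ EA · DC = 649/9]
4. E_y = 29  [ED · CB = -766 ∩ EA · DC = 649/9]
   → E = (24, 29)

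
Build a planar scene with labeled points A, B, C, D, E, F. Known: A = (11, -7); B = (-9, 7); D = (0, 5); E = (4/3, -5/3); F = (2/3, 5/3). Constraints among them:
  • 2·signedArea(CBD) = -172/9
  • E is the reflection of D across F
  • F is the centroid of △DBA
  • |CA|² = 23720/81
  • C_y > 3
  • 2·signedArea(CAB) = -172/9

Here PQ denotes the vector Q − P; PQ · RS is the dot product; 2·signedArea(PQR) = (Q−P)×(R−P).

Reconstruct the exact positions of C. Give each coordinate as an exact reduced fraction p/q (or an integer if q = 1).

1. C_x = -23/9  [2·signedArea(CBD) = -172/9 ∩ 2·signedArea(CAB) = -172/9]
2. C_y = 31/9  [2·signedArea(CBD) = -172/9 ∩ 2·signedArea(CAB) = -172/9]
   → C = (-23/9, 31/9)

C = (-23/9, 31/9)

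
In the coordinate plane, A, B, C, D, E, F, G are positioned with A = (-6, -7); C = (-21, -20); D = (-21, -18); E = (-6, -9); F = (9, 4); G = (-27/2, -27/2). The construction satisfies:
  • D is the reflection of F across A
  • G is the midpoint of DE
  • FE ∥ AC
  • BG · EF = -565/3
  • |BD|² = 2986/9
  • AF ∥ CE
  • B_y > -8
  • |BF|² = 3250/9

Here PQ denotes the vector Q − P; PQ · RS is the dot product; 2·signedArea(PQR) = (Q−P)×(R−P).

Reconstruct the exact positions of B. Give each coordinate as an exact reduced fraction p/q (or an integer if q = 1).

1. B_x = -6  [line -15·x + -13·y + -569/3 = 0 ∩ |BF|² = 3250/9]
2. B_y = -23/3  [line -15·x + -13·y + -569/3 = 0 ∩ |BF|² = 3250/9]
   → B = (-6, -23/3)

B = (-6, -23/3)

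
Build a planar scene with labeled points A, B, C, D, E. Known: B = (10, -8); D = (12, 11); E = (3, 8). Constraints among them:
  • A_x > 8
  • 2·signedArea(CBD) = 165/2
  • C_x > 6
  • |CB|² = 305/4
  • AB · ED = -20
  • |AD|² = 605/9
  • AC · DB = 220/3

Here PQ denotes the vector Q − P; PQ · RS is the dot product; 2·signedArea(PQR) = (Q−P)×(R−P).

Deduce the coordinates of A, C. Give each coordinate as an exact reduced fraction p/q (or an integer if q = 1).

A = (25/3, 11/3)
C = (13/2, 0)

1. A_x = 25/3  [line -9·x + -3·y + 86 = 0 ∩ |AD|² = 605/9]
2. A_y = 11/3  [line -9·x + -3·y + 86 = 0 ∩ |AD|² = 605/9]
   → A = (25/3, 11/3)
3. C_x = 13/2  [2·signedArea(CBD) = 165/2 ∩ AC · DB = 220/3]
4. C_y = 0  [2·signedArea(CBD) = 165/2 ∩ AC · DB = 220/3]
   → C = (13/2, 0)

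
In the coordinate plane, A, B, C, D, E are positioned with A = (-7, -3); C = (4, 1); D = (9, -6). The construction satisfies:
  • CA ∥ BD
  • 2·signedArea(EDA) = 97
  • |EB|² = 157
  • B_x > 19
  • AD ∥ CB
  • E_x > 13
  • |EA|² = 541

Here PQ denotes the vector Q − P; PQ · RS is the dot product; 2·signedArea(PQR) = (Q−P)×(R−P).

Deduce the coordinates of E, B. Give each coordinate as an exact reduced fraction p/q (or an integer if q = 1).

1. E_x = 14  [line -3·x + -16·y + -166 = 0 ∩ |EA|² = 541]
2. E_y = -13  [line -3·x + -16·y + -166 = 0 ∩ |EA|² = 541]
   → E = (14, -13)
3. B_x = 20  [CA ∥ BD ∩ AD ∥ CB]
4. B_y = -2  [CA ∥ BD ∩ AD ∥ CB]
   → B = (20, -2)

B = (20, -2)
E = (14, -13)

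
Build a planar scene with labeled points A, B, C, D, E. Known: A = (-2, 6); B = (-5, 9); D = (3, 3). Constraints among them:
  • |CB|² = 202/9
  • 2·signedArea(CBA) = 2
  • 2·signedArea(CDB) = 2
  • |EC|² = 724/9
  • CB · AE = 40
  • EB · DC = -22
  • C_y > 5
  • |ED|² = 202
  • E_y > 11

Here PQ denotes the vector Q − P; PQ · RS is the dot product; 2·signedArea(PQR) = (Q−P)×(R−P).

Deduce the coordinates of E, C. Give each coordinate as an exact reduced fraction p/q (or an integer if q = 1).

C = (-4/3, 6)
E = (-8, 12)

1. C_x = -4/3  [2·signedArea(CDB) = 2 ∩ 2·signedArea(CBA) = 2]
2. C_y = 6  [2·signedArea(CDB) = 2 ∩ 2·signedArea(CBA) = 2]
   → C = (-4/3, 6)
3. E_x = -8  [EB · DC = -22 ∩ CB · AE = 40]
4. E_y = 12  [EB · DC = -22 ∩ CB · AE = 40]
   → E = (-8, 12)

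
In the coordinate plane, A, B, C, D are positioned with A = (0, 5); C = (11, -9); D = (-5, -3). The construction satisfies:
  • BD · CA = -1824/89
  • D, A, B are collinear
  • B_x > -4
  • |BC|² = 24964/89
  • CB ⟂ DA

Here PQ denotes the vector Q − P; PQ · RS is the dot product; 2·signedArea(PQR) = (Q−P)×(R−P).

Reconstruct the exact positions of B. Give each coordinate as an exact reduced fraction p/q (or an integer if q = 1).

1. B_x = -285/89  [D, A, B are collinear ∩ CB ⟂ DA]
2. B_y = -11/89  [D, A, B are collinear ∩ CB ⟂ DA]
   → B = (-285/89, -11/89)

B = (-285/89, -11/89)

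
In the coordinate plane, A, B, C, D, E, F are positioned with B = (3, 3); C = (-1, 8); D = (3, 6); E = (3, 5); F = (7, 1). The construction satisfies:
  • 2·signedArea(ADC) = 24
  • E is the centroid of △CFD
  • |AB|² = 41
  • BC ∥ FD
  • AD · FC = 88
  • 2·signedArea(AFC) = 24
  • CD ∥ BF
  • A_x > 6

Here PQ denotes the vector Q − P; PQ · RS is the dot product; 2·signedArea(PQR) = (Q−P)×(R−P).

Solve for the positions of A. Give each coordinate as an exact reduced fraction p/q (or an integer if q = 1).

1. A_x = 7  [AD · FC = 88 ∩ 2·signedArea(ADC) = 24]
2. A_y = -2  [AD · FC = 88 ∩ 2·signedArea(ADC) = 24]
   → A = (7, -2)

A = (7, -2)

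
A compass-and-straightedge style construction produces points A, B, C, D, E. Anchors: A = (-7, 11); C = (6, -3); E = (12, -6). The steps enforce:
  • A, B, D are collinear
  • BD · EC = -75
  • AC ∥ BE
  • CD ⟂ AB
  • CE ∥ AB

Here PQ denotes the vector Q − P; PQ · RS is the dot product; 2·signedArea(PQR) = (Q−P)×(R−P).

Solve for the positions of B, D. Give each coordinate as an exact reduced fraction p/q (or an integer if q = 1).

B = (-1, 8)
D = (9, 3)

1. B_x = -1  [AC ∥ BE ∩ CE ∥ AB]
2. B_y = 8  [AC ∥ BE ∩ CE ∥ AB]
   → B = (-1, 8)
3. D_x = 9  [A, B, D are collinear ∩ CD ⟂ AB]
4. D_y = 3  [A, B, D are collinear ∩ CD ⟂ AB]
   → D = (9, 3)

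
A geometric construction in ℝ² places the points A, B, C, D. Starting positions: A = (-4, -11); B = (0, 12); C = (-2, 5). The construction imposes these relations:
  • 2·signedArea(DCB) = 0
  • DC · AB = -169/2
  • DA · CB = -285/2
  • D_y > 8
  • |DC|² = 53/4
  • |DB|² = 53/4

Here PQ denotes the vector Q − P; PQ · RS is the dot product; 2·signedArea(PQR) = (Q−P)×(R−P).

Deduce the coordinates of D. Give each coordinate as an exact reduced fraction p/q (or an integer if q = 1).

1. D_x = -1  [2·signedArea(DCB) = 0 ∩ DC · AB = -169/2]
2. D_y = 17/2  [2·signedArea(DCB) = 0 ∩ DC · AB = -169/2]
   → D = (-1, 17/2)

D = (-1, 17/2)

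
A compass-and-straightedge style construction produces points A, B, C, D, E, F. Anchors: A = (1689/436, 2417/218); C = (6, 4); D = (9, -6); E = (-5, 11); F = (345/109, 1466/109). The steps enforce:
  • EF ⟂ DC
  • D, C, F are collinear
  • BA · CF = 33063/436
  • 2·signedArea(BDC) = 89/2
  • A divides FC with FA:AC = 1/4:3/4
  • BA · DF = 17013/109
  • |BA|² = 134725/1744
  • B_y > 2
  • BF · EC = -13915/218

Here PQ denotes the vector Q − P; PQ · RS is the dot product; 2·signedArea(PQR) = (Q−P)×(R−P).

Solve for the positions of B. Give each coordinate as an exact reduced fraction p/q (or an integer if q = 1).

B = (2, 5/2)

1. B_x = 2  [BA · DF = 17013/109 ∩ 2·signedArea(BDC) = 89/2]
2. B_y = 5/2  [BA · DF = 17013/109 ∩ 2·signedArea(BDC) = 89/2]
   → B = (2, 5/2)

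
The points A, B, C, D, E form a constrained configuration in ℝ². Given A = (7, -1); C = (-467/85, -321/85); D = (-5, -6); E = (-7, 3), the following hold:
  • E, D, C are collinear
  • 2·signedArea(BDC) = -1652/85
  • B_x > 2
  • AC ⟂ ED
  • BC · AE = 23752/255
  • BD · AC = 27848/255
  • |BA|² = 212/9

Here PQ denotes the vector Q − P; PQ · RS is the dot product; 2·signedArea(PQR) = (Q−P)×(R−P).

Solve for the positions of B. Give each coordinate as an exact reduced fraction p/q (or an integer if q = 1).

B = (7/3, 1/3)

1. B_x = 7/3  [2·signedArea(BDC) = -1652/85 ∩ BC · AE = 23752/255]
2. B_y = 1/3  [2·signedArea(BDC) = -1652/85 ∩ BC · AE = 23752/255]
   → B = (7/3, 1/3)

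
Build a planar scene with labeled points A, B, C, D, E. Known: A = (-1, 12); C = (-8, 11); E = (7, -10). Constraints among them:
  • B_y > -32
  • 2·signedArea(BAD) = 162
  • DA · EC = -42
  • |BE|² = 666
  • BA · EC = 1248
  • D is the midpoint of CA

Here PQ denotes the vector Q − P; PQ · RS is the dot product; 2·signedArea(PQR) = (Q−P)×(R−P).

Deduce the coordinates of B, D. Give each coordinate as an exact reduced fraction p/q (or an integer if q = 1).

1. B_x = 22  [line 15·x + -21·y + -981 = 0 ∩ |BE|² = 666]
2. B_y = -31  [line 15·x + -21·y + -981 = 0 ∩ |BE|² = 666]
   → B = (22, -31)
3. D_x = -9/2  [D is the midpoint of CA]
4. D_y = 23/2  [D is the midpoint of CA]
   → D = (-9/2, 23/2)

B = (22, -31)
D = (-9/2, 23/2)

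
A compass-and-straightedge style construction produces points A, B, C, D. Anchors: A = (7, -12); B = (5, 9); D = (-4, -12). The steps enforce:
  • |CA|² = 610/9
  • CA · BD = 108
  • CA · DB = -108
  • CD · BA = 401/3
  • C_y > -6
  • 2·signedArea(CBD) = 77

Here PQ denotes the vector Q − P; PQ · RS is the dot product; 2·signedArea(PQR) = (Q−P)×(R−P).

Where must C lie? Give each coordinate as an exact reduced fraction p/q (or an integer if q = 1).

1. C_x = 8/3  [CD · BA = 401/3 ∩ CA · DB = -108]
2. C_y = -5  [CD · BA = 401/3 ∩ CA · DB = -108]
   → C = (8/3, -5)

C = (8/3, -5)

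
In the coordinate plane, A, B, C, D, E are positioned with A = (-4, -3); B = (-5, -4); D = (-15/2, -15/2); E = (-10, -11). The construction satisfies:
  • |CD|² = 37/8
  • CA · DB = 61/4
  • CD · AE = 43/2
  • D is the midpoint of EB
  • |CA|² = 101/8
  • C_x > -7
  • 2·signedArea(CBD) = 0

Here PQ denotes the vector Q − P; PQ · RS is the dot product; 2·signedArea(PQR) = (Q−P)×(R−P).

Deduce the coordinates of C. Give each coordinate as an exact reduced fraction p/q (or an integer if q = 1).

1. C_x = -25/4  [2·signedArea(CBD) = 0 ∩ CD · AE = 43/2]
2. C_y = -23/4  [2·signedArea(CBD) = 0 ∩ CD · AE = 43/2]
   → C = (-25/4, -23/4)

C = (-25/4, -23/4)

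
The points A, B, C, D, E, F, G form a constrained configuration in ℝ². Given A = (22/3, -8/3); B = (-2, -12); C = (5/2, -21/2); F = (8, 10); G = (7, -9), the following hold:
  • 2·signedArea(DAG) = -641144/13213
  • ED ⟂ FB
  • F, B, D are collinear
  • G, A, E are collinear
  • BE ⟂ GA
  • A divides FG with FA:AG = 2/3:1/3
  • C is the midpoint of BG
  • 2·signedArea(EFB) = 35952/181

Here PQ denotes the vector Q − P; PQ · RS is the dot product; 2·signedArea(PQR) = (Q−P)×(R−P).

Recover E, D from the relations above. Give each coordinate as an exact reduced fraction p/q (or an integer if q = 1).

D = (-8786/13213, -119748/13213)
E = (1234/181, -2256/181)

1. E_x = 1234/181  [G, A, E are collinear ∩ BE ⟂ GA]
2. E_y = -2256/181  [G, A, E are collinear ∩ BE ⟂ GA]
   → E = (1234/181, -2256/181)
3. D_x = -8786/13213  [F, B, D are collinear ∩ ED ⟂ FB]
4. D_y = -119748/13213  [F, B, D are collinear ∩ ED ⟂ FB]
   → D = (-8786/13213, -119748/13213)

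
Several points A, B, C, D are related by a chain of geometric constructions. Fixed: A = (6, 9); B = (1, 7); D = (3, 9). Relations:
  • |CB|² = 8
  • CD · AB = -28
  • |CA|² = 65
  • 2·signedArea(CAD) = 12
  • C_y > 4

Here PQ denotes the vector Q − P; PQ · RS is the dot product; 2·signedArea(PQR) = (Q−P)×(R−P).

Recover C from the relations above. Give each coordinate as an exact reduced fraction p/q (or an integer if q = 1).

C = (-1, 5)

1. C_x = -1  [CD · AB = -28 ∩ 2·signedArea(CAD) = 12]
2. C_y = 5  [CD · AB = -28 ∩ 2·signedArea(CAD) = 12]
   → C = (-1, 5)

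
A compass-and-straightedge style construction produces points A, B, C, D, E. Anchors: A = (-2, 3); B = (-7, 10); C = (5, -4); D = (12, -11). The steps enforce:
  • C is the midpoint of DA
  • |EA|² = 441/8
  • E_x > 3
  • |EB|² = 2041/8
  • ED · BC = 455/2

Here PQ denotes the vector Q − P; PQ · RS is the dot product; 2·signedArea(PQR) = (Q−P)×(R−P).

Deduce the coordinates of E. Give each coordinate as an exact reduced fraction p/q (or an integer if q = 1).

E = (13/4, -9/4)

1. E_x = 13/4  [line -12·x + 14·y + 141/2 = 0 ∩ |EA|² = 441/8]
2. E_y = -9/4  [line -12·x + 14·y + 141/2 = 0 ∩ |EA|² = 441/8]
   → E = (13/4, -9/4)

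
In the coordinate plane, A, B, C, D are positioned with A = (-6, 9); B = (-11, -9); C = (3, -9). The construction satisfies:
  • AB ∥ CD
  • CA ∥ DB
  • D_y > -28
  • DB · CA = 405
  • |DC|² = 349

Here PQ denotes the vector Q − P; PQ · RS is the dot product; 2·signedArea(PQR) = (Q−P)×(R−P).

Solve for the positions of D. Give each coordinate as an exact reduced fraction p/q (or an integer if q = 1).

D = (-2, -27)

1. D_x = -2  [CA ∥ DB ∩ AB ∥ CD]
2. D_y = -27  [CA ∥ DB ∩ AB ∥ CD]
   → D = (-2, -27)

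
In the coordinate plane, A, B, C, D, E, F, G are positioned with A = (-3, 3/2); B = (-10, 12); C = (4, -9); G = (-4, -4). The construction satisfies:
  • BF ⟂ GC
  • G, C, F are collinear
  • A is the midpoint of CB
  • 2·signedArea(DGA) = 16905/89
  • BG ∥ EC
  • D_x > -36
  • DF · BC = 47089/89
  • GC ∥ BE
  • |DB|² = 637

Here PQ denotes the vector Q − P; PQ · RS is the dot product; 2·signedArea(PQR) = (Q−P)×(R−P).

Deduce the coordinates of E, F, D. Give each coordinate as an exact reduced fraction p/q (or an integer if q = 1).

1. E_x = -2  [BG ∥ EC ∩ GC ∥ BE]
2. E_y = 7  [BG ∥ EC ∩ GC ∥ BE]
   → E = (-2, 7)
3. F_x = -1380/89  [G, C, F are collinear ∩ BF ⟂ GC]
4. F_y = 284/89  [G, C, F are collinear ∩ BF ⟂ GC]
   → F = (-1380/89, 284/89)
5. D_x = -3116/89  [2·signedArea(DGA) = 16905/89 ∩ DF · BC = 47089/89]
6. D_y = 1369/89  [2·signedArea(DGA) = 16905/89 ∩ DF · BC = 47089/89]
   → D = (-3116/89, 1369/89)

D = (-3116/89, 1369/89)
E = (-2, 7)
F = (-1380/89, 284/89)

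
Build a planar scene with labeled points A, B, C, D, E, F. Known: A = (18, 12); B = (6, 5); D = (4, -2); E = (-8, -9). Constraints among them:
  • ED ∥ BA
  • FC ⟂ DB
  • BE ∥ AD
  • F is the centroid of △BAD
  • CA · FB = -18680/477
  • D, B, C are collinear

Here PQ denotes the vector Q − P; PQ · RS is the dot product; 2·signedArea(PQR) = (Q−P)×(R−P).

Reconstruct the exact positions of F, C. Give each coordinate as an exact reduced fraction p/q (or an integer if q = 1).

C = (994/159, 935/159)
F = (28/3, 5)

1. F_x = 28/3  [F is the centroid of △BAD]
2. F_y = 5  [F is the centroid of △BAD]
   → F = (28/3, 5)
3. C_x = 994/159  [D, B, C are collinear ∩ FC ⟂ DB]
4. C_y = 935/159  [D, B, C are collinear ∩ FC ⟂ DB]
   → C = (994/159, 935/159)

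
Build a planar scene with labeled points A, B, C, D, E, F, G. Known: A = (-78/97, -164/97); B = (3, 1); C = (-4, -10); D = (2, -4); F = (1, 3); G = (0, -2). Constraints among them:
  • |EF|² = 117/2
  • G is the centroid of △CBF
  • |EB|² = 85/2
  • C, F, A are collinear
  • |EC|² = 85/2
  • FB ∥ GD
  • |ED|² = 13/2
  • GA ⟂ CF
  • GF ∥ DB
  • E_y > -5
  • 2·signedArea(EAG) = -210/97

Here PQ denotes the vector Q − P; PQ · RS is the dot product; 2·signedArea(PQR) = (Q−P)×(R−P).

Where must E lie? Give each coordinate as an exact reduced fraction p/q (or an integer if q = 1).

1. E_x = -1/2  [line 30/97·x + 78/97·y + 366/97 = 0 ∩ |ED|² = 13/2]
2. E_y = -9/2  [line 30/97·x + 78/97·y + 366/97 = 0 ∩ |ED|² = 13/2]
   → E = (-1/2, -9/2)

E = (-1/2, -9/2)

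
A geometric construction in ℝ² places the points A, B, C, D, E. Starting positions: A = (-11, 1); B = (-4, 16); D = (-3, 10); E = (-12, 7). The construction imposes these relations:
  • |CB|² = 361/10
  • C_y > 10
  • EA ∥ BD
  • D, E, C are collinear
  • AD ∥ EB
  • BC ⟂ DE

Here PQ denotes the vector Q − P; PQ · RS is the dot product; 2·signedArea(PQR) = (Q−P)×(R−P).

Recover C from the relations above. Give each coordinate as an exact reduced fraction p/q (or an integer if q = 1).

C = (-21/10, 103/10)

1. C_x = -21/10  [D, E, C are collinear ∩ BC ⟂ DE]
2. C_y = 103/10  [D, E, C are collinear ∩ BC ⟂ DE]
   → C = (-21/10, 103/10)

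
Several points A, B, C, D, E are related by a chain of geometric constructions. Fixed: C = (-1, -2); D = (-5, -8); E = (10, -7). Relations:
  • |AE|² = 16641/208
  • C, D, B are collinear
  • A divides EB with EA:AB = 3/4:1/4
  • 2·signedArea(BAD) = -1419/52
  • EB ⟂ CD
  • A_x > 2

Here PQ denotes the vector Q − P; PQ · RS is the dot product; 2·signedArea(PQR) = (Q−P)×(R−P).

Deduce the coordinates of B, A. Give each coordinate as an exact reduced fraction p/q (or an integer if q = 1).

A = (133/52, -53/26)
B = (1/13, -5/13)

1. B_x = 1/13  [C, D, B are collinear ∩ EB ⟂ CD]
2. B_y = -5/13  [C, D, B are collinear ∩ EB ⟂ CD]
   → B = (1/13, -5/13)
3. A_x = 133/52  [A divides EB with EA:AB = 3/4:1/4]
4. A_y = -53/26  [A divides EB with EA:AB = 3/4:1/4]
   → A = (133/52, -53/26)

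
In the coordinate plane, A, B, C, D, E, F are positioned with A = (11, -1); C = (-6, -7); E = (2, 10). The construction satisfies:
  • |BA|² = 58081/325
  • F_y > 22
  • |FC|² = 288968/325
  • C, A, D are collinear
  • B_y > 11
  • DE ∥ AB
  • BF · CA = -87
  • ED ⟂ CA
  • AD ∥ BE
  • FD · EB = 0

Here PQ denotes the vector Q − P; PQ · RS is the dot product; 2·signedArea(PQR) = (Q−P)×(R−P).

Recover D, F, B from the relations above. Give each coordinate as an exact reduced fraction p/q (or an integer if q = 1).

1. D_x = 2096/325  [C, A, D are collinear ∩ ED ⟂ CA]
2. D_y = -847/325  [C, A, D are collinear ∩ ED ⟂ CA]
   → D = (2096/325, -847/325)
3. B_x = 2129/325  [AD ∥ BE ∩ DE ∥ AB]
4. B_y = 3772/325  [AD ∥ BE ∩ DE ∥ AB]
   → B = (2129/325, 3772/325)
5. F_x = -796/325  [line -1479/325·x + -522/325·y + 8178/325 = 0 ∩ |FC|² = 288968/325]
6. F_y = 7347/325  [line -1479/325·x + -522/325·y + 8178/325 = 0 ∩ |FC|² = 288968/325]
   → F = (-796/325, 7347/325)

B = (2129/325, 3772/325)
D = (2096/325, -847/325)
F = (-796/325, 7347/325)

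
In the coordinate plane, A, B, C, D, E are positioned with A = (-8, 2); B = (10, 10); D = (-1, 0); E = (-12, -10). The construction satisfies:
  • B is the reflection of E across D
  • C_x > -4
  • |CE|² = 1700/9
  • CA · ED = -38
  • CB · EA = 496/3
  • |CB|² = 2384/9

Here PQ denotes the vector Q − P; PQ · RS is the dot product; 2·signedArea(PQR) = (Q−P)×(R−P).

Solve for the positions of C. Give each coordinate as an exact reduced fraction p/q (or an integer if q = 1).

C = (-10/3, 2/3)

1. C_x = -10/3  [CA · ED = -38 ∩ CB · EA = 496/3]
2. C_y = 2/3  [CA · ED = -38 ∩ CB · EA = 496/3]
   → C = (-10/3, 2/3)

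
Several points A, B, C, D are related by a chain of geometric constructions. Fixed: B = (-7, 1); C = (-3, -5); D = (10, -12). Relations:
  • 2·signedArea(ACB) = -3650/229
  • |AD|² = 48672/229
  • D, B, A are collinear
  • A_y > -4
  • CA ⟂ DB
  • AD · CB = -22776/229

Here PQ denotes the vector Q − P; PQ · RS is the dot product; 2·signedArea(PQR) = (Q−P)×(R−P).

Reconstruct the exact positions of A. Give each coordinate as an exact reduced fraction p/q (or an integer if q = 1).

1. A_x = -362/229  [D, B, A are collinear ∩ CA ⟂ DB]
2. A_y = -720/229  [D, B, A are collinear ∩ CA ⟂ DB]
   → A = (-362/229, -720/229)

A = (-362/229, -720/229)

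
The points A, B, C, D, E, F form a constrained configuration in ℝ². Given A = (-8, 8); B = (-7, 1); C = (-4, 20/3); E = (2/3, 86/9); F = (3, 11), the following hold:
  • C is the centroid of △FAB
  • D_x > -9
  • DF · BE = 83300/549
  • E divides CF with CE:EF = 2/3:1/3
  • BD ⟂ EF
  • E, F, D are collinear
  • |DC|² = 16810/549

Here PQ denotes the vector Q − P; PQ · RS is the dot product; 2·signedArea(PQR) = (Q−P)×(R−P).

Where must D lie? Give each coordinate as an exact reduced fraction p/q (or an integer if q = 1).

D = (-531/61, 229/61)

1. D_x = -531/61  [E, F, D are collinear ∩ BD ⟂ EF]
2. D_y = 229/61  [E, F, D are collinear ∩ BD ⟂ EF]
   → D = (-531/61, 229/61)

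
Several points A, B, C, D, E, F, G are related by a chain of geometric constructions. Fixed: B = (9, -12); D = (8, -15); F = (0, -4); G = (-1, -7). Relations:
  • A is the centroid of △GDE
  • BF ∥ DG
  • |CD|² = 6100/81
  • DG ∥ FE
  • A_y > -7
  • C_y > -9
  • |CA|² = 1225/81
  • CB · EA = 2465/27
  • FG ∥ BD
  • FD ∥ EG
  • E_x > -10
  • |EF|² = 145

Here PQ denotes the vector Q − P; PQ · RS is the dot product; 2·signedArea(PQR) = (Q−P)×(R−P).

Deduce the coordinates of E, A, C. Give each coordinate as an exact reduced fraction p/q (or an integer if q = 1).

1. E_x = -9  [FD ∥ EG ∩ DG ∥ FE]
2. E_y = 4  [FD ∥ EG ∩ DG ∥ FE]
   → E = (-9, 4)
3. A_x = -2/3  [A is the centroid of △GDE]
4. A_y = -6  [A is the centroid of △GDE]
   → A = (-2/3, -6)
5. C_x = 22/9  [line -25/3·x + 10·y + 2800/27 = 0 ∩ |CD|² = 6100/81]
6. C_y = -25/3  [line -25/3·x + 10·y + 2800/27 = 0 ∩ |CD|² = 6100/81]
   → C = (22/9, -25/3)

A = (-2/3, -6)
C = (22/9, -25/3)
E = (-9, 4)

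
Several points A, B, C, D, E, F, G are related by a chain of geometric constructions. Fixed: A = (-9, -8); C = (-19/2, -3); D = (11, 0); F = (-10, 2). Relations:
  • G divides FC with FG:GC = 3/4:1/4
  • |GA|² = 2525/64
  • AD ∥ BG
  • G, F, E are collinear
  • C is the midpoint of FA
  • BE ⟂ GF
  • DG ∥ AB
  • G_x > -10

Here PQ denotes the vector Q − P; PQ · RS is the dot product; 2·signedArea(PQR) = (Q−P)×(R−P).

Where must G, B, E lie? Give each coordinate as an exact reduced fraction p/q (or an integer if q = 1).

B = (-237/8, -39/4)
E = (-7297/808, -3107/404)
G = (-77/8, -7/4)

1. G_x = -77/8  [G divides FC with FG:GC = 3/4:1/4]
2. G_y = -7/4  [G divides FC with FG:GC = 3/4:1/4]
   → G = (-77/8, -7/4)
3. B_x = -237/8  [AD ∥ BG ∩ DG ∥ AB]
4. B_y = -39/4  [AD ∥ BG ∩ DG ∥ AB]
   → B = (-237/8, -39/4)
5. E_x = -7297/808  [G, F, E are collinear ∩ BE ⟂ GF]
6. E_y = -3107/404  [G, F, E are collinear ∩ BE ⟂ GF]
   → E = (-7297/808, -3107/404)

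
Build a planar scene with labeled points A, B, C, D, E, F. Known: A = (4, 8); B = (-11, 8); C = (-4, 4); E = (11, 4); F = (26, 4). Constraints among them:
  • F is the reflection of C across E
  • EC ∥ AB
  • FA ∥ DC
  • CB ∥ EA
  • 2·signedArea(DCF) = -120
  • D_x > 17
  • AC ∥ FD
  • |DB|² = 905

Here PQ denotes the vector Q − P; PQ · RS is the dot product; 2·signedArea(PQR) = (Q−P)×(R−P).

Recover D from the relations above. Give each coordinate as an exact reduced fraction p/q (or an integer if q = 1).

D = (18, 0)

1. D_x = 18  [FA ∥ DC ∩ AC ∥ FD]
2. D_y = 0  [FA ∥ DC ∩ AC ∥ FD]
   → D = (18, 0)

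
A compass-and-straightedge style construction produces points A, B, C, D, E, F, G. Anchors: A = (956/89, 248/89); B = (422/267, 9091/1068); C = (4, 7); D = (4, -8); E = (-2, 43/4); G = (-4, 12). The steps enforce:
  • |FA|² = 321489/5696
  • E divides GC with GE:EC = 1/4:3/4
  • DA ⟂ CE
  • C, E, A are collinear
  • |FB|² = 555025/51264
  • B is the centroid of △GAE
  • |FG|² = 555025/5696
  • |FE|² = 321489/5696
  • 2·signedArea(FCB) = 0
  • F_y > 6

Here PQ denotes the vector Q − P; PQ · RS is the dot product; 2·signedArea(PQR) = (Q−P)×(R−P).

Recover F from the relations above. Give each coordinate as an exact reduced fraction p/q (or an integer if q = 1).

1. F_x = 389/89  [line -1615/1068·x + -646/267·y + 6137/267 = 0 ∩ |FA|² = 321489/5696]
2. F_y = 4819/712  [line -1615/1068·x + -646/267·y + 6137/267 = 0 ∩ |FA|² = 321489/5696]
   → F = (389/89, 4819/712)

F = (389/89, 4819/712)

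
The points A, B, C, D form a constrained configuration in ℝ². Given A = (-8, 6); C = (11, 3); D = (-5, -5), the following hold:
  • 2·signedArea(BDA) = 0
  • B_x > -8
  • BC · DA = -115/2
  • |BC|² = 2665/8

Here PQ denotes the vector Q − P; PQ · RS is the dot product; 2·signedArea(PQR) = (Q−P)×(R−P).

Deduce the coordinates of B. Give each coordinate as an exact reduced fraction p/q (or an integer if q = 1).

B = (-29/4, 13/4)

1. B_x = -29/4  [2·signedArea(BDA) = 0 ∩ BC · DA = -115/2]
2. B_y = 13/4  [2·signedArea(BDA) = 0 ∩ BC · DA = -115/2]
   → B = (-29/4, 13/4)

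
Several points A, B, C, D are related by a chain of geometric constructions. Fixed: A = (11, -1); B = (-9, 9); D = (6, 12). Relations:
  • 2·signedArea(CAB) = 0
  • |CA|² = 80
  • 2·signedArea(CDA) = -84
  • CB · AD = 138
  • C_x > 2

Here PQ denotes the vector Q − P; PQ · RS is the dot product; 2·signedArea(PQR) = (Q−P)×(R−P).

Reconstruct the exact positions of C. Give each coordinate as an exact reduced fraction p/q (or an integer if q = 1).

C = (3, 3)

1. C_x = 3  [2·signedArea(CAB) = 0 ∩ 2·signedArea(CDA) = -84]
2. C_y = 3  [2·signedArea(CAB) = 0 ∩ 2·signedArea(CDA) = -84]
   → C = (3, 3)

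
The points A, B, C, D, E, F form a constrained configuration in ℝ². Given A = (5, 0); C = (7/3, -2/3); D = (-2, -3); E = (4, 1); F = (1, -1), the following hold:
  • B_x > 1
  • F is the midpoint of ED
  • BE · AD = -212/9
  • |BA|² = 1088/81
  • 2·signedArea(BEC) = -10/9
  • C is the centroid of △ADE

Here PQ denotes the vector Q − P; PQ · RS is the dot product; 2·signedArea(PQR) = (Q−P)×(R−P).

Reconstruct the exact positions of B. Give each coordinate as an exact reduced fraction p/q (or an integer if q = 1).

1. B_x = 13/9  [BE · AD = -212/9 ∩ 2·signedArea(BEC) = -10/9]
2. B_y = -8/9  [BE · AD = -212/9 ∩ 2·signedArea(BEC) = -10/9]
   → B = (13/9, -8/9)

B = (13/9, -8/9)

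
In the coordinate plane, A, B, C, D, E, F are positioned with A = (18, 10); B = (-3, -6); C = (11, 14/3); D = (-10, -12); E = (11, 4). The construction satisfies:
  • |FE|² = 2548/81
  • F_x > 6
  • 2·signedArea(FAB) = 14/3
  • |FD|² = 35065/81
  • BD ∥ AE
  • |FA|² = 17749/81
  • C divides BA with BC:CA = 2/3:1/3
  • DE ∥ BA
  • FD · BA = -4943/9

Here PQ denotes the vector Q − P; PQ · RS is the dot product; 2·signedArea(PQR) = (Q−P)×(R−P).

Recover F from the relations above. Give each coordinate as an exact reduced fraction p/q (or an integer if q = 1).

1. F_x = 19/3  [2·signedArea(FAB) = 14/3 ∩ FD · BA = -4943/9]
2. F_y = 8/9  [2·signedArea(FAB) = 14/3 ∩ FD · BA = -4943/9]
   → F = (19/3, 8/9)

F = (19/3, 8/9)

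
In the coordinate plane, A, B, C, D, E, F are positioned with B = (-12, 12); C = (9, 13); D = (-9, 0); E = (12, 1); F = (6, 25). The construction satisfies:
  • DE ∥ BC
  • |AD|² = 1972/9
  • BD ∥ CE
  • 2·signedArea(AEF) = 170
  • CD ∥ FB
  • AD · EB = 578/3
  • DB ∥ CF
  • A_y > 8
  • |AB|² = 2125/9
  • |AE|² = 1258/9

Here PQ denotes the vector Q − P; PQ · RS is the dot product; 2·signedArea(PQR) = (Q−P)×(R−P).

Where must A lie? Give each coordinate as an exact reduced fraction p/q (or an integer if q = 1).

A = (3, 26/3)

1. A_x = 3  [2·signedArea(AEF) = 170 ∩ AD · EB = 578/3]
2. A_y = 26/3  [2·signedArea(AEF) = 170 ∩ AD · EB = 578/3]
   → A = (3, 26/3)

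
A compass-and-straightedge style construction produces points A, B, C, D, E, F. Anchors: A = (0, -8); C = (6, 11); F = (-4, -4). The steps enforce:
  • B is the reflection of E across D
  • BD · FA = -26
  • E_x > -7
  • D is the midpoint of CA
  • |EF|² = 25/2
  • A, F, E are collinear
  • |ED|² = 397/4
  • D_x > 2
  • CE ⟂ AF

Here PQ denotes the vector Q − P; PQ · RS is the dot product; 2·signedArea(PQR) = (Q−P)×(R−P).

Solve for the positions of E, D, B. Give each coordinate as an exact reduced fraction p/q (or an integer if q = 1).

B = (25/2, 9/2)
D = (3, 3/2)
E = (-13/2, -3/2)

1. E_x = -13/2  [A, F, E are collinear ∩ CE ⟂ AF]
2. E_y = -3/2  [A, F, E are collinear ∩ CE ⟂ AF]
   → E = (-13/2, -3/2)
3. D_x = 3  [D is the midpoint of CA]
4. D_y = 3/2  [D is the midpoint of CA]
   → D = (3, 3/2)
5. B_x = 25/2  [B is the reflection of E across D]
6. B_y = 9/2  [B is the reflection of E across D]
   → B = (25/2, 9/2)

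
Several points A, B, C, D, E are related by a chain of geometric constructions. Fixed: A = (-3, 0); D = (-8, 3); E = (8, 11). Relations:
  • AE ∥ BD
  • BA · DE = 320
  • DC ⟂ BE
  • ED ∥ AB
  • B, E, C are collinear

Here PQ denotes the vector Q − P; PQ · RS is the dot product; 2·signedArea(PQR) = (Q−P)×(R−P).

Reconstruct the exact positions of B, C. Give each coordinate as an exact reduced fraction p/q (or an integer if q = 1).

1. B_x = -19  [AE ∥ BD ∩ ED ∥ AB]
2. B_y = -8  [AE ∥ BD ∩ ED ∥ AB]
   → B = (-19, -8)
3. C_x = -3524/545  [B, E, C are collinear ∩ DC ⟂ BE]
4. C_y = 447/545  [B, E, C are collinear ∩ DC ⟂ BE]
   → C = (-3524/545, 447/545)

B = (-19, -8)
C = (-3524/545, 447/545)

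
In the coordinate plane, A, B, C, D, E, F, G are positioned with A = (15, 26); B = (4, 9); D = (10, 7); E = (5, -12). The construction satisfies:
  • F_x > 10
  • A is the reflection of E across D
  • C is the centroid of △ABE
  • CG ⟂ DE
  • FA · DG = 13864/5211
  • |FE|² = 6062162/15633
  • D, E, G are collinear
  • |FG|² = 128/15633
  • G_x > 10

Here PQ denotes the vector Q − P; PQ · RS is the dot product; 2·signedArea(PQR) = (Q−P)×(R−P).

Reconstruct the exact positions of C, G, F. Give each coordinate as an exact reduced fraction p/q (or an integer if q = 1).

1. C_x = 8  [C is the centroid of △ABE]
2. C_y = 23/3  [C is the centroid of △ABE]
   → C = (8, 23/3)
3. G_x = 5810/579  [D, E, G are collinear ∩ CG ⟂ DE]
4. G_y = 4129/579  [D, E, G are collinear ∩ CG ⟂ DE]
   → G = (5810/579, 4129/579)
5. F_x = 17390/1737  [line -20/579·x + -76/579·y + 6620/5211 = 0 ∩ |FE|² = 6062162/15633]
6. F_y = 12235/1737  [line -20/579·x + -76/579·y + 6620/5211 = 0 ∩ |FE|² = 6062162/15633]
   → F = (17390/1737, 12235/1737)

C = (8, 23/3)
F = (17390/1737, 12235/1737)
G = (5810/579, 4129/579)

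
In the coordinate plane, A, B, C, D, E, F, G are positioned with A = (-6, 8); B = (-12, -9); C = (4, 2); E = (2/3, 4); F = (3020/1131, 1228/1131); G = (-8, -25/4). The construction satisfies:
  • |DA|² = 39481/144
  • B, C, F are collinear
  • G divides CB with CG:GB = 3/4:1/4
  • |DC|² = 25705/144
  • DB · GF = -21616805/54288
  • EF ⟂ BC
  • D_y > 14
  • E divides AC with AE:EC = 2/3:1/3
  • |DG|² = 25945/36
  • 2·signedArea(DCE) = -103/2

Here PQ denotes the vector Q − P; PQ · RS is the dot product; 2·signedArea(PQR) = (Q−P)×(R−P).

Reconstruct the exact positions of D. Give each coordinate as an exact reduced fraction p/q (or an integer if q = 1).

D = (28/3, 57/4)

1. D_x = 28/3  [2·signedArea(DCE) = -103/2 ∩ DB · GF = -21616805/54288]
2. D_y = 57/4  [2·signedArea(DCE) = -103/2 ∩ DB · GF = -21616805/54288]
   → D = (28/3, 57/4)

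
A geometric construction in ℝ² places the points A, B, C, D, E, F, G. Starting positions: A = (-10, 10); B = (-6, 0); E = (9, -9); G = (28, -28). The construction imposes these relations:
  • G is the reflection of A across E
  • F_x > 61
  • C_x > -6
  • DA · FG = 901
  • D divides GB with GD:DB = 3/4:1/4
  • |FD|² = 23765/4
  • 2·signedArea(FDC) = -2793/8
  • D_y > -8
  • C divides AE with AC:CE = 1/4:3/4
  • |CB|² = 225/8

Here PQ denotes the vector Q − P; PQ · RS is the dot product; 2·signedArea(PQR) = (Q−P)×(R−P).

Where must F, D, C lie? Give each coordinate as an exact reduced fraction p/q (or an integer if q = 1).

1. D_x = 5/2  [D divides GB with GD:DB = 3/4:1/4]
2. D_y = -7  [D divides GB with GD:DB = 3/4:1/4]
   → D = (5/2, -7)
3. C_x = -21/4  [C divides AE with AC:CE = 1/4:3/4]
4. C_y = 21/4  [C divides AE with AC:CE = 1/4:3/4]
   → C = (-21/4, 21/4)
5. F_x = 62  [2·signedArea(FDC) = -2793/8 ∩ DA · FG = 901]
6. F_y = -56  [2·signedArea(FDC) = -2793/8 ∩ DA · FG = 901]
   → F = (62, -56)

C = (-21/4, 21/4)
D = (5/2, -7)
F = (62, -56)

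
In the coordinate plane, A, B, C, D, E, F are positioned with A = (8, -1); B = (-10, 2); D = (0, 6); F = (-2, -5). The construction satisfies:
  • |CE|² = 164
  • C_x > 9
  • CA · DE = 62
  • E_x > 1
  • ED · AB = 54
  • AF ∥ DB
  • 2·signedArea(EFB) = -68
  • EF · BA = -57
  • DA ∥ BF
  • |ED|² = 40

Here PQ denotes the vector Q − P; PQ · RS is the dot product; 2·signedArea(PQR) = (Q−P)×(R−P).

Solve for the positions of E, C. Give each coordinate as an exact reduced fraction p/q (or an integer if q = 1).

C = (10, 10)
E = (2, 0)

1. E_x = 2  [ED · AB = 54 ∩ 2·signedArea(EFB) = -68]
2. E_y = 0  [ED · AB = 54 ∩ 2·signedArea(EFB) = -68]
   → E = (2, 0)
3. C_x = 10  [line -2·x + 6·y + -40 = 0 ∩ |CE|² = 164]
4. C_y = 10  [line -2·x + 6·y + -40 = 0 ∩ |CE|² = 164]
   → C = (10, 10)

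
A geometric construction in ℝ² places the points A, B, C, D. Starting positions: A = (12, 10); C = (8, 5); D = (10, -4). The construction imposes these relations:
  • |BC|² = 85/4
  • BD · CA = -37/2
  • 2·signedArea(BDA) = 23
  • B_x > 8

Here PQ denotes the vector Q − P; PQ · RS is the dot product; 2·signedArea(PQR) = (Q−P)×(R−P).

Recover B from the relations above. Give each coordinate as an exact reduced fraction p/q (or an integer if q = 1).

B = (9, 1/2)

1. B_x = 9  [2·signedArea(BDA) = 23 ∩ BD · CA = -37/2]
2. B_y = 1/2  [2·signedArea(BDA) = 23 ∩ BD · CA = -37/2]
   → B = (9, 1/2)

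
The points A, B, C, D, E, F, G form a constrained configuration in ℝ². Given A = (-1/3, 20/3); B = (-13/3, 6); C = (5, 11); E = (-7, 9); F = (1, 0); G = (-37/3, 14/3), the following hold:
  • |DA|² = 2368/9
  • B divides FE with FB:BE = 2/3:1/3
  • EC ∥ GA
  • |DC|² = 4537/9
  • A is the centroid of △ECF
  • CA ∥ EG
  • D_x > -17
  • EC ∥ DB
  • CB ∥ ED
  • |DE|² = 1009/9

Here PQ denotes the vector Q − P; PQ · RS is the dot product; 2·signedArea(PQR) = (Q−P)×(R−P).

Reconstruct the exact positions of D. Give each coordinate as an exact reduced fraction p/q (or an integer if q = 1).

D = (-49/3, 4)

1. D_x = -49/3  [EC ∥ DB ∩ CB ∥ ED]
2. D_y = 4  [EC ∥ DB ∩ CB ∥ ED]
   → D = (-49/3, 4)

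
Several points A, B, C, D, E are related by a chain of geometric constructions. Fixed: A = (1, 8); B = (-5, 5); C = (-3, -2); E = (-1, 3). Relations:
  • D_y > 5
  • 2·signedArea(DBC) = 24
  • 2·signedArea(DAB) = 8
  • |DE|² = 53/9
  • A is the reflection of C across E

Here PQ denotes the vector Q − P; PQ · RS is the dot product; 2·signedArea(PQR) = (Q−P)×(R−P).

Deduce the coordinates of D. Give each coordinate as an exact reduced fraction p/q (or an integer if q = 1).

1. D_x = -5/3  [2·signedArea(DBC) = 24 ∩ 2·signedArea(DAB) = 8]
2. D_y = 16/3  [2·signedArea(DBC) = 24 ∩ 2·signedArea(DAB) = 8]
   → D = (-5/3, 16/3)

D = (-5/3, 16/3)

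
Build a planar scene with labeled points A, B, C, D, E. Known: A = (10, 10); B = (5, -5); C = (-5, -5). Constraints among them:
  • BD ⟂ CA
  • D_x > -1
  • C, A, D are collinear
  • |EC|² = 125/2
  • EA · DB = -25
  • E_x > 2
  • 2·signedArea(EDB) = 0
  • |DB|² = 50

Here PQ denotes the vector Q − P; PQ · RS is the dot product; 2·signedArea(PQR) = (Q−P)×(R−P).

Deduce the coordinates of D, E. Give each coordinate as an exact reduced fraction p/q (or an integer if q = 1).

1. D_x = 0  [C, A, D are collinear ∩ BD ⟂ CA]
2. D_y = 0  [C, A, D are collinear ∩ BD ⟂ CA]
   → D = (0, 0)
3. E_x = 5/2  [2·signedArea(EDB) = 0 ∩ EA · DB = -25]
4. E_y = -5/2  [2·signedArea(EDB) = 0 ∩ EA · DB = -25]
   → E = (5/2, -5/2)

D = (0, 0)
E = (5/2, -5/2)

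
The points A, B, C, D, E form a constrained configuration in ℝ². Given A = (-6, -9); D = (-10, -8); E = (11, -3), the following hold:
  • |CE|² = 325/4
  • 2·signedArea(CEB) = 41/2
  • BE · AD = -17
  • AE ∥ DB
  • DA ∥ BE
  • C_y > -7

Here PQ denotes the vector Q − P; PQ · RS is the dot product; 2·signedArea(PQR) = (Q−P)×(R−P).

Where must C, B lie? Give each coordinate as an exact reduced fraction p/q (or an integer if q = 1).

B = (7, -2)
C = (5/2, -6)

1. B_x = 7  [DA ∥ BE ∩ AE ∥ DB]
2. B_y = -2  [DA ∥ BE ∩ AE ∥ DB]
   → B = (7, -2)
3. C_x = 5/2  [line -1·x + -4·y + -43/2 = 0 ∩ |CE|² = 325/4]
4. C_y = -6  [line -1·x + -4·y + -43/2 = 0 ∩ |CE|² = 325/4]
   → C = (5/2, -6)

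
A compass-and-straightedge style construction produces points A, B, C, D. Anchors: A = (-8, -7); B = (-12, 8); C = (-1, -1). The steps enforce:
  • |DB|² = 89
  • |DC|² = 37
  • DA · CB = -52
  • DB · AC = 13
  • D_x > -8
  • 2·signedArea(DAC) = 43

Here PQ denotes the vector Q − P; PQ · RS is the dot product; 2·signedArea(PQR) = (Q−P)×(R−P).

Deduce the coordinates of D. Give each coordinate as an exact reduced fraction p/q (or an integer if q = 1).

D = (-7, 0)

1. D_x = -7  [2·signedArea(DAC) = 43 ∩ DA · CB = -52]
2. D_y = 0  [2·signedArea(DAC) = 43 ∩ DA · CB = -52]
   → D = (-7, 0)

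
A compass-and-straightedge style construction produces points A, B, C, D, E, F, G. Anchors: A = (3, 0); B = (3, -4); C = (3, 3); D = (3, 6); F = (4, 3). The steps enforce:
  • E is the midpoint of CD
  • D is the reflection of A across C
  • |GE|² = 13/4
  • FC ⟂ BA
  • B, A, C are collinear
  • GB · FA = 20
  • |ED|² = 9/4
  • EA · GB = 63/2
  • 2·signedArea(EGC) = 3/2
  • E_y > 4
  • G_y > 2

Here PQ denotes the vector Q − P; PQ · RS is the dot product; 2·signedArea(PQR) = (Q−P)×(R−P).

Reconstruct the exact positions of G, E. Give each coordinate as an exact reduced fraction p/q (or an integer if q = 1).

E = (3, 9/2)
G = (2, 3)

1. E_x = 3  [E is the midpoint of CD]
2. E_y = 9/2  [E is the midpoint of CD]
   → E = (3, 9/2)
3. G_x = 2  [GB · FA = 20 ∩ EA · GB = 63/2]
4. G_y = 3  [GB · FA = 20 ∩ EA · GB = 63/2]
   → G = (2, 3)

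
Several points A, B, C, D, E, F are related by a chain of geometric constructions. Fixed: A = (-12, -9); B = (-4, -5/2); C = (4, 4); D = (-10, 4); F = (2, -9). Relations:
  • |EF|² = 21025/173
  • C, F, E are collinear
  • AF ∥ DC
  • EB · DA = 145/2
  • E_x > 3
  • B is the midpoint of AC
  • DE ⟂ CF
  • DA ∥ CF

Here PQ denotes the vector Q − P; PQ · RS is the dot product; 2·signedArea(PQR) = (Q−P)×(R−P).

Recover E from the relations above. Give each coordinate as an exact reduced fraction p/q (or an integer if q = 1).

1. E_x = 636/173  [C, F, E are collinear ∩ DE ⟂ CF]
2. E_y = 328/173  [C, F, E are collinear ∩ DE ⟂ CF]
   → E = (636/173, 328/173)

E = (636/173, 328/173)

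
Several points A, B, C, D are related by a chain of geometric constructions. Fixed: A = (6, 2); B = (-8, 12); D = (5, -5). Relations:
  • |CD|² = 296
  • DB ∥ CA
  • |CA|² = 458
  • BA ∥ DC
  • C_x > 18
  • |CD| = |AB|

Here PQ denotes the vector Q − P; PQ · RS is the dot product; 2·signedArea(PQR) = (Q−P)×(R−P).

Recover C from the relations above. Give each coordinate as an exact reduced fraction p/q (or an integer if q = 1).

C = (19, -15)

1. C_x = 19  [DB ∥ CA ∩ BA ∥ DC]
2. C_y = -15  [DB ∥ CA ∩ BA ∥ DC]
   → C = (19, -15)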